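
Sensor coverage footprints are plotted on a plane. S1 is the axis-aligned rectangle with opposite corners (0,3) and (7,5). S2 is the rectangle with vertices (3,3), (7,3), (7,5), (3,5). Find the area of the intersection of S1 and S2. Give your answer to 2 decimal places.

|S1∩S2|: x∈[3,7], y∈[3,5] → 4·2 = 8.

8.00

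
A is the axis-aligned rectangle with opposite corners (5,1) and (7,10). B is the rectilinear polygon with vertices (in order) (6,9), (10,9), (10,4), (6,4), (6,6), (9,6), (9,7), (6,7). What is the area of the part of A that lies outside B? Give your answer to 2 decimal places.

14.00

|A| = 18, |A∩B| = 4.
|A ∖ B| = |A| − |A∩B| = 18 − 4 = 14.00.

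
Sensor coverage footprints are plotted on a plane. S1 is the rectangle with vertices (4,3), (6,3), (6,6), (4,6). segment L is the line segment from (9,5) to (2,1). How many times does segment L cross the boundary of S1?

The segment meets the boundary at (5.5,3), (6,3.286).

2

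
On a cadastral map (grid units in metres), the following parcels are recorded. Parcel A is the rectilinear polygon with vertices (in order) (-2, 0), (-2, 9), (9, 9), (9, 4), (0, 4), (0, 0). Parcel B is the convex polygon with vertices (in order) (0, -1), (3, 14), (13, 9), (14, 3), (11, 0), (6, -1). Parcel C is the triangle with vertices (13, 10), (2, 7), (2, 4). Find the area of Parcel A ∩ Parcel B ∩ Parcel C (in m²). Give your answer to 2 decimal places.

14.32

The intersection is the polygon with vertices (9,7.818), (2,4), (2,7), (9,8.909).
By the shoelace formula its area is 14.32.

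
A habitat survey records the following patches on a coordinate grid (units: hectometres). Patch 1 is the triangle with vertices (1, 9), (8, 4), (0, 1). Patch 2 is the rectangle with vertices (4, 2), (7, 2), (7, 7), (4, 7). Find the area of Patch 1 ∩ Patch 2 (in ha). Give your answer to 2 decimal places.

The intersection is the polygon with vertices (7,4.714), (7,3.625), (4,2.5), (4,6.857).
By the shoelace formula its area is 8.17.

8.17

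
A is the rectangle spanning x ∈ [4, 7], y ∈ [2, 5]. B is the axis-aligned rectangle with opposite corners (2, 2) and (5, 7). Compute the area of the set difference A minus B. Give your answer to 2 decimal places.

6.00

|A∩B|: x∈[4,5], y∈[2,5] → 1·3 = 3.
|A| = 9.
|A ∖ B| = |A| − |A∩B| = 9 − 3 = 6.00.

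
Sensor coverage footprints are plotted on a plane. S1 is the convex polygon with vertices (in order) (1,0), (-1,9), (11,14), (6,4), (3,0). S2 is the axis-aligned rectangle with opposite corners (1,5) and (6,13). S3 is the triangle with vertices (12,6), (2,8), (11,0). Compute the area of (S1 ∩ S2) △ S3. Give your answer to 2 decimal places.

|S1 ∩ S2| = 29.375.
|(S1 ∩ S2) ∩ S3| = 5.3375.
|(S1 ∩ S2) △ S3| = 29.375 + 31 − 10.675 = 49.70.

49.70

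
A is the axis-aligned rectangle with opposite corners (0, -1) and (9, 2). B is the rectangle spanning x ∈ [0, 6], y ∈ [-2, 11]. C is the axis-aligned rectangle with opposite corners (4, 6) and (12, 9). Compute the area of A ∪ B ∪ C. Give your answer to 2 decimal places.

By inclusion–exclusion:
Individual areas: |A| = 27, |B| = 78, |C| = 24.
|A∩B|: x∈[0,6], y∈[-1,2] → 6·3 = 18.
|A∩C| = 0 (no overlap).
|B∩C|: x∈[4,6], y∈[6,9] → 2·3 = 6.
|A∩B∩C| = 0.
|A ∪ B ∪ C| = 129 − 24 + 0 = 105.00.

105.00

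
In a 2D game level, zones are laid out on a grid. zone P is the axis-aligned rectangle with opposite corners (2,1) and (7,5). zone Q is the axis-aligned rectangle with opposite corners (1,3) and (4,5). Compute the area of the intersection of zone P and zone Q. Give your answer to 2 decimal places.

|zone P∩zone Q|: x∈[2,4], y∈[3,5] → 2·2 = 4.

4.00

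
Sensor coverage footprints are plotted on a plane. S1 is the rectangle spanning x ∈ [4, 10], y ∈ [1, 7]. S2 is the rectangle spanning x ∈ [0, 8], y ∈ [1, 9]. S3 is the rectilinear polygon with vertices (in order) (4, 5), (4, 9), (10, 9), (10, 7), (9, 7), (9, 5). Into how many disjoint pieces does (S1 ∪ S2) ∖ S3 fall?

(S1 ∪ S2) ∖ S3 is a single connected region.

1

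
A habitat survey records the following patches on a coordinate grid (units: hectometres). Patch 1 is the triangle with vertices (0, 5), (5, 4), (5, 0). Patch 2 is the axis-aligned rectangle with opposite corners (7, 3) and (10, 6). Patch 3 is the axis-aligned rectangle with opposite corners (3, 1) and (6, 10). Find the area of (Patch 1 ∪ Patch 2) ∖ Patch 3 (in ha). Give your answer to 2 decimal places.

13.10

|Patch 1 ∪ Patch 2| = 19.
|(Patch 1 ∪ Patch 2) ∩ Patch 3| = 5.9.
|(Patch 1 ∪ Patch 2) ∖ Patch 3| = 19 − 5.9 = 13.10.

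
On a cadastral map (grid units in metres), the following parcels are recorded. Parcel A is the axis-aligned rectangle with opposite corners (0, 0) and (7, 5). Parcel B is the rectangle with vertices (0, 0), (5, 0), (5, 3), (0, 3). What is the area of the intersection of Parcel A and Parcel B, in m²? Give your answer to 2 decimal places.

|Parcel A∩Parcel B|: x∈[0,5], y∈[0,3] → 5·3 = 15.

15.00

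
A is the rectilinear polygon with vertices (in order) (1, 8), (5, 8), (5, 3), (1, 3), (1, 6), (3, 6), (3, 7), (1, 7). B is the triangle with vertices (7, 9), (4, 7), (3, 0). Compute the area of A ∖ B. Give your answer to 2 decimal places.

13.02

|A| = 18, |A∩B| = 4.9762.
|A ∖ B| = |A| − |A∩B| = 18 − 4.9762 = 13.02.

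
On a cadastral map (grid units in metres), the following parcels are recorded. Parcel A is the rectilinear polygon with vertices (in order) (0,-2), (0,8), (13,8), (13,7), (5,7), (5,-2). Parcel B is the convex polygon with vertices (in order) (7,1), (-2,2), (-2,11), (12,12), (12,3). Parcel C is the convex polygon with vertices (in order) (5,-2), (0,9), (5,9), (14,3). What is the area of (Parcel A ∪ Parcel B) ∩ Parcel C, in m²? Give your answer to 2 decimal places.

The region (Parcel A ∪ Parcel B) ∩ Parcel C is the polygon with vertices (12,3), (7,1), (5,1.222), (5,-2), (0,9), (5,9), (12,4.333).
By the shoelace formula its area is 61.94.

61.94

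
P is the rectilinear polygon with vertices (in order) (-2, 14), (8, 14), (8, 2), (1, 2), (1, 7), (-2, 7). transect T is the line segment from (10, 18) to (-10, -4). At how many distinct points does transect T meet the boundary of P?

2

The segment meets the boundary at (0,7), (6.364,14).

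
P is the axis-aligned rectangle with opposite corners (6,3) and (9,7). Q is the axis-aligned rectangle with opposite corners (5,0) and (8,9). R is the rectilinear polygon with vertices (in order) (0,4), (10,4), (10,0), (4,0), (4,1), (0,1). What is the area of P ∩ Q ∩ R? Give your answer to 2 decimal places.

2.00

The intersection is the polygon with vertices (6,4), (8,4), (8,3), (6,3).
By the shoelace formula its area is 2.00.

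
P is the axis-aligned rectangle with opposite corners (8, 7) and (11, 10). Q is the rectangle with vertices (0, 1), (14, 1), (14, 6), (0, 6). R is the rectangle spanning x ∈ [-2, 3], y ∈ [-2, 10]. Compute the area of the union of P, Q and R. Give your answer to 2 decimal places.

By inclusion–exclusion:
Individual areas: |P| = 9, |Q| = 70, |R| = 60.
|P∩Q| = 0 (no overlap).
|P∩R| = 0 (no overlap).
|Q∩R|: x∈[0,3], y∈[1,6] → 3·5 = 15.
|P∩Q∩R| = 0.
|P ∪ Q ∪ R| = 139 − 15 + 0 = 124.00.

124.00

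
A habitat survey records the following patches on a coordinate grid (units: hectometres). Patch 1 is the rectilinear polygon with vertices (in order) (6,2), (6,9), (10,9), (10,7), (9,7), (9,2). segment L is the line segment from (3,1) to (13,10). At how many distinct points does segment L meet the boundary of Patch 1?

4

The segment meets the boundary at (9.667,7), (10,7.3), (9,6.4), (6,3.7).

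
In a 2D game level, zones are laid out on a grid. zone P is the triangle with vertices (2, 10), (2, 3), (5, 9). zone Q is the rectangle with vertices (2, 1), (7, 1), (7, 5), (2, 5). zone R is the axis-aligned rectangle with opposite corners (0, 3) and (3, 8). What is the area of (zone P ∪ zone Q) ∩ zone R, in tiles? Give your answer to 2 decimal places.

5.00

The region (zone P ∪ zone Q) ∩ zone R is the polygon with vertices (2,5), (2,8), (3,8), (3,5), (3,3), (2,3).
By the shoelace formula its area is 5.00.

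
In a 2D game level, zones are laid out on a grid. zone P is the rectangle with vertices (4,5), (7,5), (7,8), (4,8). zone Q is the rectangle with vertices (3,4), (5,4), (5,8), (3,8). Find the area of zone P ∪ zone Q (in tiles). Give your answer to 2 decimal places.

14.00

By inclusion–exclusion:
Individual areas: |zone P| = 9, |zone Q| = 8.
|zone P∩zone Q|: x∈[4,5], y∈[5,8] → 1·3 = 3.
|zone P ∪ zone Q| = 17 − 3 = 14.00.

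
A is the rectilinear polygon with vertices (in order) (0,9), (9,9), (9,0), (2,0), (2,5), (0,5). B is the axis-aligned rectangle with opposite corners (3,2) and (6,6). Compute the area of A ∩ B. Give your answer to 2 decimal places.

12.00

The intersection is the polygon with vertices (3,2), (3,6), (6,6), (6,2).
By the shoelace formula its area is 12.00.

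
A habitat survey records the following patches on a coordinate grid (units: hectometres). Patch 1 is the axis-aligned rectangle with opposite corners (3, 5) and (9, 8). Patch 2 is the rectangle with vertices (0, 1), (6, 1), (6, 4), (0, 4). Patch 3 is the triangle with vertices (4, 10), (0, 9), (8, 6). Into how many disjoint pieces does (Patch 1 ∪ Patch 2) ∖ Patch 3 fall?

(Patch 1 ∪ Patch 2) ∖ Patch 3 splits into 2 disjoint pieces (area 14.6875, area 18).

2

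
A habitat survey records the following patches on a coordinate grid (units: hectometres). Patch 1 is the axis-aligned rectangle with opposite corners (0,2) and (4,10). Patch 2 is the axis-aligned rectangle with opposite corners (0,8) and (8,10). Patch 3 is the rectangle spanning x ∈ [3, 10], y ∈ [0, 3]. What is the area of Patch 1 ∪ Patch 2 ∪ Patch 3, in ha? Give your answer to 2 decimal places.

By inclusion–exclusion:
Individual areas: |Patch 1| = 32, |Patch 2| = 16, |Patch 3| = 21.
|Patch 1∩Patch 2|: x∈[0,4], y∈[8,10] → 4·2 = 8.
|Patch 1∩Patch 3|: x∈[3,4], y∈[2,3] → 1·1 = 1.
|Patch 2∩Patch 3| = 0 (no overlap).
|Patch 1∩Patch 2∩Patch 3| = 0.
|Patch 1 ∪ Patch 2 ∪ Patch 3| = 69 − 9 + 0 = 60.00.

60.00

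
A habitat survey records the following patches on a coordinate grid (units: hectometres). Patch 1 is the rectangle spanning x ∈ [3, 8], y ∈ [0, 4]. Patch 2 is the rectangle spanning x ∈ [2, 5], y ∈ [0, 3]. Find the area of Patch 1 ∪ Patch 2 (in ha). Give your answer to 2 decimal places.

23.00

By inclusion–exclusion:
Individual areas: |Patch 1| = 20, |Patch 2| = 9.
|Patch 1∩Patch 2|: x∈[3,5], y∈[0,3] → 2·3 = 6.
|Patch 1 ∪ Patch 2| = 29 − 6 = 23.00.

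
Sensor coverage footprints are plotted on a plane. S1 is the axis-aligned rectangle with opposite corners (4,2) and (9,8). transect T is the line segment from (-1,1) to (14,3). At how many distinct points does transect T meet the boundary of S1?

The segment meets the boundary at (9,2.333), (6.5,2).

2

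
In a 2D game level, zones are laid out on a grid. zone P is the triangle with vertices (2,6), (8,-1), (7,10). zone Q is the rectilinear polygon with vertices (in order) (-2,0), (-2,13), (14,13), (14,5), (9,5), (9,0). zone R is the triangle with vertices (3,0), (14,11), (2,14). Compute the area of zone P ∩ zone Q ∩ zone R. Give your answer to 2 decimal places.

22.36

The intersection is the polygon with vertices (7,10), (7.5,4.5), (5.231,2.231), (2.623,5.273), (2.541,6.432).
By the shoelace formula its area is 22.36.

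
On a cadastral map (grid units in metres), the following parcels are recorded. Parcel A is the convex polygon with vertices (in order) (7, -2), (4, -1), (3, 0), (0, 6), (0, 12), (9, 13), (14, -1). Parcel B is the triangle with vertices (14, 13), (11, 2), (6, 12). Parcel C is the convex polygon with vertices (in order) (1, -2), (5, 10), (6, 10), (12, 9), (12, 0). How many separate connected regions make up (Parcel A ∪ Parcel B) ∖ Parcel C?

(Parcel A ∪ Parcel B) ∖ Parcel C splits into 2 disjoint pieces (area 65.7376, area 12.9824).

2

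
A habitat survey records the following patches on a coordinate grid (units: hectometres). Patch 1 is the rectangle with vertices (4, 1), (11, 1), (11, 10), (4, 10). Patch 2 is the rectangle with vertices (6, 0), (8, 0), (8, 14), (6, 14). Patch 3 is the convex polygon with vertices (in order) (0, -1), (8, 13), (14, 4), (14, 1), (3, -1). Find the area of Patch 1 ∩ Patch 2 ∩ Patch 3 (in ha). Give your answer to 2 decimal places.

17.93

The intersection is the polygon with vertices (8,1), (6,1), (6,9.5), (6.286,10), (8,10).
By the shoelace formula its area is 17.93.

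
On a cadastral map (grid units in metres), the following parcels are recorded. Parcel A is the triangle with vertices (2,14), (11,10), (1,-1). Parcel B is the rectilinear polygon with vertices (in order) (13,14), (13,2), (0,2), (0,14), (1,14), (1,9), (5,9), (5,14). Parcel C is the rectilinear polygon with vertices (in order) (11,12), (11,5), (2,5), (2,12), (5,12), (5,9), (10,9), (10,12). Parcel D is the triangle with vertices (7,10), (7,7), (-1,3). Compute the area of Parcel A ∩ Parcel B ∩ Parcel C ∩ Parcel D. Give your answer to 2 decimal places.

9.49

The intersection is the polygon with vertices (2,5), (2,5.625), (5.857,9), (7,9), (7,7), (3,5).
By the shoelace formula its area is 9.49.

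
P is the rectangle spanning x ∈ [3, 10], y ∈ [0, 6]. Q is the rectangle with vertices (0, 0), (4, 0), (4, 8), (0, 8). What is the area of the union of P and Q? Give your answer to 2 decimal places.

68.00

By inclusion–exclusion:
Individual areas: |P| = 42, |Q| = 32.
|P∩Q|: x∈[3,4], y∈[0,6] → 1·6 = 6.
|P ∪ Q| = 74 − 6 = 68.00.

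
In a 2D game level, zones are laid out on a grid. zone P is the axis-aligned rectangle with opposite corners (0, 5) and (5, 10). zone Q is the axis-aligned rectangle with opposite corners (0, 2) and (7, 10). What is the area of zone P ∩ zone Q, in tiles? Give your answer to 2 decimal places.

|zone P∩zone Q|: x∈[0,5], y∈[5,10] → 5·5 = 25.

25.00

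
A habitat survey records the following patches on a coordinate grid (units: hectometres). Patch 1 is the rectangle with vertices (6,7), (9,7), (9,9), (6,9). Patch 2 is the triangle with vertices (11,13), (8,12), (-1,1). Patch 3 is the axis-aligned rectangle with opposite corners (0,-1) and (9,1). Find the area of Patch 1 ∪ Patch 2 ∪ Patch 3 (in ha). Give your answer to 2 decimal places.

By inclusion–exclusion:
Individual areas: |Patch 1| = 6, |Patch 2| = 12, |Patch 3| = 18.
|Patch 1∩Patch 2| = 0.5.
|Patch 1∩Patch 3| = 0 (no overlap).
|Patch 2∩Patch 3| = 0.
|Patch 1∩Patch 2∩Patch 3| = 0.
|Patch 1 ∪ Patch 2 ∪ Patch 3| = 36 − 0.5 + 0 = 35.50.

35.50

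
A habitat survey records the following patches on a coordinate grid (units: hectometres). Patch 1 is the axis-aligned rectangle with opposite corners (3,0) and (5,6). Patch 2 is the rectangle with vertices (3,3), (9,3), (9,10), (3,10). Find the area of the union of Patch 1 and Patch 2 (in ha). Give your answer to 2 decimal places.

By inclusion–exclusion:
Individual areas: |Patch 1| = 12, |Patch 2| = 42.
|Patch 1∩Patch 2|: x∈[3,5], y∈[3,6] → 2·3 = 6.
|Patch 1 ∪ Patch 2| = 54 − 6 = 48.00.

48.00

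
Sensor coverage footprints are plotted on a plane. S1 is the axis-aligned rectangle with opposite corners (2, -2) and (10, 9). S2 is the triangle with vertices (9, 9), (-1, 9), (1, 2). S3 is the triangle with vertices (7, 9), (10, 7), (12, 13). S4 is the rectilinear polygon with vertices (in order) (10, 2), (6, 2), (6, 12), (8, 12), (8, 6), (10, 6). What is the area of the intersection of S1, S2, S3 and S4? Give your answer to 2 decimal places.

0.33

The intersection is the polygon with vertices (7,9), (8,9), (8,8.333).
By the shoelace formula its area is 0.33.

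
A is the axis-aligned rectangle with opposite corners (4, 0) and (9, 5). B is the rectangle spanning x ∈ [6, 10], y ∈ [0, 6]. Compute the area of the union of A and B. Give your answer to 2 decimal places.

By inclusion–exclusion:
Individual areas: |A| = 25, |B| = 24.
|A∩B|: x∈[6,9], y∈[0,5] → 3·5 = 15.
|A ∪ B| = 49 − 15 = 34.00.

34.00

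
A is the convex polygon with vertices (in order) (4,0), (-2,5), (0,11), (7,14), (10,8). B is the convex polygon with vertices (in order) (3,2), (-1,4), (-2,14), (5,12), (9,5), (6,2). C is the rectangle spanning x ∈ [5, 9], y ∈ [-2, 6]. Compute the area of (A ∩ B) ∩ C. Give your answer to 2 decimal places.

The region (A ∩ B) ∩ C is the polygon with vertices (8.46,5.946), (5.5,2), (5,2), (5,6), (8.429,6).
By the shoelace formula its area is 8.00.

8.00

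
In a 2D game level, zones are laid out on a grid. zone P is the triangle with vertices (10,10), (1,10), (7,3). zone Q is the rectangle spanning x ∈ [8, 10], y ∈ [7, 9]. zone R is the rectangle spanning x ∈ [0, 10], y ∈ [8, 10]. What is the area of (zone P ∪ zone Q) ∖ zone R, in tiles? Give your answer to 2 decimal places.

|zone P ∪ zone Q| = 33.2143.
|(zone P ∪ zone Q) ∩ zone R| = 16.0714.
|(zone P ∪ zone Q) ∖ zone R| = 33.2143 − 16.0714 = 17.14.

17.14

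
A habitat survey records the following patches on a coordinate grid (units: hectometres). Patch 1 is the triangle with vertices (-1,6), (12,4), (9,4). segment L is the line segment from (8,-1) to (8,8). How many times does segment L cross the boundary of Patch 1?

The segment meets the boundary at (8,4.615), (8,4.2).

2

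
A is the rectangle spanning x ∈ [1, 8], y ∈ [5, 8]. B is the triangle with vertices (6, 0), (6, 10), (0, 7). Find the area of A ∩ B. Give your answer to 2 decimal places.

The intersection is the polygon with vertices (6,8), (6,5), (1.714,5), (1,5.833), (1,7.5), (2,8).
By the shoelace formula its area is 14.45.

14.45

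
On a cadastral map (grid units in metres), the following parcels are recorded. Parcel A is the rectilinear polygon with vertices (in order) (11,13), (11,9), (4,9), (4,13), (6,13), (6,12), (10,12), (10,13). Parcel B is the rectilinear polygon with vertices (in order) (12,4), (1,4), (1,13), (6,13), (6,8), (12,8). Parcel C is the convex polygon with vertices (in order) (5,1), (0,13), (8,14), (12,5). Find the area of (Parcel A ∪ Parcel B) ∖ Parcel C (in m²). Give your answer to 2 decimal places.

17.28

|Parcel A ∪ Parcel B| = 85.
|(Parcel A ∪ Parcel B) ∩ Parcel C| = 67.7167.
|(Parcel A ∪ Parcel B) ∖ Parcel C| = 85 − 67.7167 = 17.28.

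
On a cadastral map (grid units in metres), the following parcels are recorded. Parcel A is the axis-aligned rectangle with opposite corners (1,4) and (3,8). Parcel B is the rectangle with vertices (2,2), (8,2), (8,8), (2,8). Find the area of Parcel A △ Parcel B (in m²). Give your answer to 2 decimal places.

|Parcel A∩Parcel B|: x∈[2,3], y∈[4,8] → 1·4 = 4.
|Parcel A △ Parcel B| = |Parcel A| + |Parcel B| − 2·|Parcel A∩Parcel B| = 8 + 36 − 8 = 36.00.

36.00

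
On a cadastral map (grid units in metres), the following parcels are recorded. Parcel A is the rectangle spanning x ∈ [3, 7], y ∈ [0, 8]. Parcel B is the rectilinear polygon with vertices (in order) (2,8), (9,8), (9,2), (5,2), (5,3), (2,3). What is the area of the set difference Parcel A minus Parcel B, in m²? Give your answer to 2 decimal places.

|Parcel A| = 32, |Parcel A∩Parcel B| = 22.
|Parcel A ∖ Parcel B| = |Parcel A| − |Parcel A∩Parcel B| = 32 − 22 = 10.00.

10.00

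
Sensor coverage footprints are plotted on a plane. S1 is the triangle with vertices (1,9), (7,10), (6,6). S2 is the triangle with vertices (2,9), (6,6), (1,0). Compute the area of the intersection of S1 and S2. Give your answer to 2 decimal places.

The intersection is the polygon with vertices (1.938,8.438), (2,9), (6,6).
By the shoelace formula its area is 1.22.

1.22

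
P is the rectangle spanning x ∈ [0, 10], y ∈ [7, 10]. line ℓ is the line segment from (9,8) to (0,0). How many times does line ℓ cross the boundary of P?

The segment meets the boundary at (7.875,7).

1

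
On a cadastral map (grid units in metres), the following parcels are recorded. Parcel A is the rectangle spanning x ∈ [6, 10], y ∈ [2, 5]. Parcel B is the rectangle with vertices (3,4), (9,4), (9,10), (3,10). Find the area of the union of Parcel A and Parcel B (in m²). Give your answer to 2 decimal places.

45.00

By inclusion–exclusion:
Individual areas: |Parcel A| = 12, |Parcel B| = 36.
|Parcel A∩Parcel B|: x∈[6,9], y∈[4,5] → 3·1 = 3.
|Parcel A ∪ Parcel B| = 48 − 3 = 45.00.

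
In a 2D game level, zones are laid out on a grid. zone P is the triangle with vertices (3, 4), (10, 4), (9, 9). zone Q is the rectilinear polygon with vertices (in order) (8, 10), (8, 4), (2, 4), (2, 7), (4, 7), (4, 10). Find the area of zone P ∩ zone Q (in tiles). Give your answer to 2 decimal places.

10.42

The intersection is the polygon with vertices (3,4), (8,8.167), (8,4).
By the shoelace formula its area is 10.42.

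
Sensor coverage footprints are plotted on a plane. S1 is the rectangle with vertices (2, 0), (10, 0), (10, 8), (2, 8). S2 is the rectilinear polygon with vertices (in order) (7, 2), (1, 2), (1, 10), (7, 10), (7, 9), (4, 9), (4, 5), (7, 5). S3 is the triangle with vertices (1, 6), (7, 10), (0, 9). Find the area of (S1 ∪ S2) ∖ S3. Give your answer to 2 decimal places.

70.32

|S1 ∪ S2| = 79.
|(S1 ∪ S2) ∩ S3| = 8.6786.
|(S1 ∪ S2) ∖ S3| = 79 − 8.6786 = 70.32.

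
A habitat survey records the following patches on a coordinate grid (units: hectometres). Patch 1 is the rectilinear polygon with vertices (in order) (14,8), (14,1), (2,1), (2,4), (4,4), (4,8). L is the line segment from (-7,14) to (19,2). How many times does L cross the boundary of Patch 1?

The segment meets the boundary at (14,4.308), (6,8).

2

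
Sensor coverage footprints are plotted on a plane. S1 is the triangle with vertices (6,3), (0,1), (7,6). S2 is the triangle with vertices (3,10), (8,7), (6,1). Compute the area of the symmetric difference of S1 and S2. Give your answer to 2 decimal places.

19.97

|S1| = 8, |S2| = 18, |S1∩S2| = 3.0154.
|S1 △ S2| = |S1| + |S2| − 2·|S1∩S2| = 8 + 18 − 6.0308 = 19.97.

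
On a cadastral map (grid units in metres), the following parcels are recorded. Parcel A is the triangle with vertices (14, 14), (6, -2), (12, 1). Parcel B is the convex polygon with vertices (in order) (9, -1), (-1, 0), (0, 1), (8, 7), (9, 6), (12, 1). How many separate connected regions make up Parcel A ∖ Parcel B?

2

Parcel A ∖ Parcel B splits into 2 disjoint pieces (area 20.0455, area 1.006).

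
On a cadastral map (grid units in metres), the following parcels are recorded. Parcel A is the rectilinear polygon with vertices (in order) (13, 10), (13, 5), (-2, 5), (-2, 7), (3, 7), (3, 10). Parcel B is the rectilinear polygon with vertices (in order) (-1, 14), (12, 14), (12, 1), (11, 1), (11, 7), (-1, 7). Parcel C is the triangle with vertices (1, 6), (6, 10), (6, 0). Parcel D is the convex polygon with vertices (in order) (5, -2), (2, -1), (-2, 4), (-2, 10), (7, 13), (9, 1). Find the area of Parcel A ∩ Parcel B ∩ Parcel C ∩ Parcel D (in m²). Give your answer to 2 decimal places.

5.40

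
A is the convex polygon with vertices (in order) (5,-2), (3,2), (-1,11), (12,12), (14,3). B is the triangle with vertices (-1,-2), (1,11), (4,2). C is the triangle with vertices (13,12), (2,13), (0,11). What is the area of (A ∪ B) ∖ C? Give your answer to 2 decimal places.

151.14

|A ∪ B| = 152.0571.
|(A ∪ B) ∩ C| = 0.9205.
|(A ∪ B) ∖ C| = 152.0571 − 0.9205 = 151.14.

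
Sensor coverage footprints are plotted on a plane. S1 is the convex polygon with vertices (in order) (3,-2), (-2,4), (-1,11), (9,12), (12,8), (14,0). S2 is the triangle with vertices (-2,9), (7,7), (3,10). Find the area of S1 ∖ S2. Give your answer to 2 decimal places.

157.11

|S1| = 166.5, |S1∩S2| = 9.3925.
|S1 ∖ S2| = |S1| − |S1∩S2| = 166.5 − 9.3925 = 157.11.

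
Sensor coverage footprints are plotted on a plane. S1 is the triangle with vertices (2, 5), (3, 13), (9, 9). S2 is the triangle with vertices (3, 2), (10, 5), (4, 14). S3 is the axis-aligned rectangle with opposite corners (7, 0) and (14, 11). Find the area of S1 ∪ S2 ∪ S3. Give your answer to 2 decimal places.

117.17

By inclusion–exclusion:
Individual areas: |S1| = 26, |S2| = 40.5, |S3| = 77.
|S1∩S2| = 15.8261.
|S1∩S3| = 2.4762.
|S2∩S3| = 8.6786.
|S1∩S2∩S3| = 0.6515.
|S1 ∪ S2 ∪ S3| = 143.5 − 26.9808 + 0.6515 = 117.17.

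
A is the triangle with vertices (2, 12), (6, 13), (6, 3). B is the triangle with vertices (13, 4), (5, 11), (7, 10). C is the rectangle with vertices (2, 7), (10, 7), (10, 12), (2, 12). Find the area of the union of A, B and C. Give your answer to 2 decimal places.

46.20

By inclusion–exclusion:
Individual areas: |A| = 20, |B| = 3, |C| = 40.
|A∩B| = 0.1875.
|A∩C| = 14.4444.
|B∩C| = 2.3571.
|A∩B∩C| = 0.1875.
|A ∪ B ∪ C| = 63 − 16.9891 + 0.1875 = 46.20.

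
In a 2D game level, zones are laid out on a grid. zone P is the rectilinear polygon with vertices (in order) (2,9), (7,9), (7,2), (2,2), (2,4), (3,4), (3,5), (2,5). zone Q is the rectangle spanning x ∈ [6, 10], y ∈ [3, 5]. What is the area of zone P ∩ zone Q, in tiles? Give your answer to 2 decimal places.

2.00

The intersection is the polygon with vertices (7,3), (6,3), (6,5), (7,5).
By the shoelace formula its area is 2.00.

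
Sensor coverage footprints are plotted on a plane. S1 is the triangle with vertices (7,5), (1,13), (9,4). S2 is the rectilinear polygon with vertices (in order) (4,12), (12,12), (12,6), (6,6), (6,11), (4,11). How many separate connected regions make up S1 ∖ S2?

S1 ∖ S2 splits into 2 disjoint pieces (area 1.5972, area 2.6042).

2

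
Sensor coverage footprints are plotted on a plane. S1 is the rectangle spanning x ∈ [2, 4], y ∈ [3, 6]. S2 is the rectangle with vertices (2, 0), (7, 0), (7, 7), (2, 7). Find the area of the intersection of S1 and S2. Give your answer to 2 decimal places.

6.00

|S1∩S2|: x∈[2,4], y∈[3,6] → 2·3 = 6.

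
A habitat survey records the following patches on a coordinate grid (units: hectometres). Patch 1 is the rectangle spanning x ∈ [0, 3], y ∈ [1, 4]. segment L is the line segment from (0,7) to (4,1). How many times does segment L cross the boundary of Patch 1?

2

The segment meets the boundary at (3,2.5), (2,4).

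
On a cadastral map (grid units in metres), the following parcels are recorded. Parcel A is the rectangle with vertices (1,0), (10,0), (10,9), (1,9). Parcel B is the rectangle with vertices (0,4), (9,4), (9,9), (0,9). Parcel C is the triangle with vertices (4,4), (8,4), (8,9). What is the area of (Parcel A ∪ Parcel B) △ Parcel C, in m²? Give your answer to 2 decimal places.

|Parcel A ∪ Parcel B| = 86.
|(Parcel A ∪ Parcel B) ∩ Parcel C| = 10.
|(Parcel A ∪ Parcel B) △ Parcel C| = 86 + 10 − 20 = 76.00.

76.00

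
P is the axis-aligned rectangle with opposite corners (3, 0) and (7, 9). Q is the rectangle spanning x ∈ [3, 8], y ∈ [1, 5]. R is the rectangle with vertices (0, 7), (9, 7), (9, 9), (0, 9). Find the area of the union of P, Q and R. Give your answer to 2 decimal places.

50.00

By inclusion–exclusion:
Individual areas: |P| = 36, |Q| = 20, |R| = 18.
|P∩Q|: x∈[3,7], y∈[1,5] → 4·4 = 16.
|P∩R|: x∈[3,7], y∈[7,9] → 4·2 = 8.
|Q∩R| = 0 (no overlap).
|P∩Q∩R| = 0.
|P ∪ Q ∪ R| = 74 − 24 + 0 = 50.00.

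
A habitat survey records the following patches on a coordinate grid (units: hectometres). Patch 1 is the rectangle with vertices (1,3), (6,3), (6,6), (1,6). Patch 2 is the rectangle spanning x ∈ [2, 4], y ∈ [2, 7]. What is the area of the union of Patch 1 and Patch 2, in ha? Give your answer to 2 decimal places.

By inclusion–exclusion:
Individual areas: |Patch 1| = 15, |Patch 2| = 10.
|Patch 1∩Patch 2|: x∈[2,4], y∈[3,6] → 2·3 = 6.
|Patch 1 ∪ Patch 2| = 25 − 6 = 19.00.

19.00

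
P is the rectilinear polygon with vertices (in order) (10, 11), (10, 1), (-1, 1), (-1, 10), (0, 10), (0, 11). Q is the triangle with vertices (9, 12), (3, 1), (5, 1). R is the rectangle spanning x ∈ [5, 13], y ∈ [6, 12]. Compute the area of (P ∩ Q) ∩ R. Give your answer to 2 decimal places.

The region (P ∩ Q) ∩ R is the polygon with vertices (8.454,11), (8.636,11), (6.818,6), (5.727,6).
By the shoelace formula its area is 3.18.

3.18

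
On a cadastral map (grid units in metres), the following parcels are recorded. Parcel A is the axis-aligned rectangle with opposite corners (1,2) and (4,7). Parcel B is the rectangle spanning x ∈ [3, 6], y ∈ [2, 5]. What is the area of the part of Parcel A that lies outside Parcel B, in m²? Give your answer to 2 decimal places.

12.00

|Parcel A∩Parcel B|: x∈[3,4], y∈[2,5] → 1·3 = 3.
|Parcel A| = 15.
|Parcel A ∖ Parcel B| = |Parcel A| − |Parcel A∩Parcel B| = 15 − 3 = 12.00.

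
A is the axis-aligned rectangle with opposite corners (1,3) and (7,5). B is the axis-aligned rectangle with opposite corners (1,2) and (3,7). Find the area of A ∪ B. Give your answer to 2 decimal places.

By inclusion–exclusion:
Individual areas: |A| = 12, |B| = 10.
|A∩B|: x∈[1,3], y∈[3,5] → 2·2 = 4.
|A ∪ B| = 22 − 4 = 18.00.

18.00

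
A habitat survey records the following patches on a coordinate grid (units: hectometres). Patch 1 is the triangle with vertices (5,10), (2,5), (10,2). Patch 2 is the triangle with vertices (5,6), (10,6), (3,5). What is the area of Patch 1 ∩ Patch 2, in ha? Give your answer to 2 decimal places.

2.09

The intersection is the polygon with vertices (7.705,5.672), (3,5), (5,6), (7.5,6).
By the shoelace formula its area is 2.09.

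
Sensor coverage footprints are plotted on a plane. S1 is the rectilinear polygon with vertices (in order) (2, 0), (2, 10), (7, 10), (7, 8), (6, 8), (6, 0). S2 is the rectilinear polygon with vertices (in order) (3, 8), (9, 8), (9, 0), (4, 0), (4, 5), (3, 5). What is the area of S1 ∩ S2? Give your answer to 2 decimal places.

19.00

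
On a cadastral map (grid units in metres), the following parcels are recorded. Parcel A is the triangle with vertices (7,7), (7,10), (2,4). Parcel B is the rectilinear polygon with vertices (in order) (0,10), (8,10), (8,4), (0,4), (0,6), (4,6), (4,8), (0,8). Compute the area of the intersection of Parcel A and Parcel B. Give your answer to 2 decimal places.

7.43

The intersection is the polygon with vertices (7,7), (2,4), (3.667,6), (4,6), (4,6.4), (7,10).
By the shoelace formula its area is 7.43.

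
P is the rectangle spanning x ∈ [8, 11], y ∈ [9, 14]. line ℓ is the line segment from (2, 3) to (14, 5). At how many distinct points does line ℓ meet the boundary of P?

The segment lies entirely outside P and never meets its boundary.

0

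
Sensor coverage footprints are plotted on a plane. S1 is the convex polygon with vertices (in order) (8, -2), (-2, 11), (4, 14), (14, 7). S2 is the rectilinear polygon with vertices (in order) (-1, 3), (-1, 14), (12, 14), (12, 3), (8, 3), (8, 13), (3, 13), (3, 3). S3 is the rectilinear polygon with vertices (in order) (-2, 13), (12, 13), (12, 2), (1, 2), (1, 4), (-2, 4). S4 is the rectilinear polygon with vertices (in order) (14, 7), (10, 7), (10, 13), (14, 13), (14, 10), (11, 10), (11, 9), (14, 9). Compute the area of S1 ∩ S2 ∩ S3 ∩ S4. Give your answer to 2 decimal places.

The intersection is the polygon with vertices (11,9.1), (11,9), (11.143,9), (12,8.4), (12,7), (10,7), (10,9.8).
By the shoelace formula its area is 4.19.

4.19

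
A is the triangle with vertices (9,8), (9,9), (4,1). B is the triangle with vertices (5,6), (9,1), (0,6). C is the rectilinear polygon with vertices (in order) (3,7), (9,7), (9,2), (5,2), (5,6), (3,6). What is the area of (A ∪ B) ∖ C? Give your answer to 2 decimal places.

8.44

|A ∪ B| = 14.6658.
|(A ∪ B) ∩ C| = 6.2285.
|(A ∪ B) ∖ C| = 14.6658 − 6.2285 = 8.44.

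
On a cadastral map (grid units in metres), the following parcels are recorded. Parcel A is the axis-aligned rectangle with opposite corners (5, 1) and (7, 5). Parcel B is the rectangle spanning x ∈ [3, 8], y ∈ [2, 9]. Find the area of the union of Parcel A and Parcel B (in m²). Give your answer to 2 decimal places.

37.00

By inclusion–exclusion:
Individual areas: |Parcel A| = 8, |Parcel B| = 35.
|Parcel A∩Parcel B|: x∈[5,7], y∈[2,5] → 2·3 = 6.
|Parcel A ∪ Parcel B| = 43 − 6 = 37.00.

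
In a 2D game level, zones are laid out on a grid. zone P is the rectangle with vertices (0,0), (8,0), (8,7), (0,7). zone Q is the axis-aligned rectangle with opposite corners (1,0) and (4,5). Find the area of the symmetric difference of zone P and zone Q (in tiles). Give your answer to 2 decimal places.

41.00

|zone P∩zone Q|: x∈[1,4], y∈[0,5] → 3·5 = 15.
|zone P △ zone Q| = |zone P| + |zone Q| − 2·|zone P∩zone Q| = 56 + 15 − 30 = 41.00.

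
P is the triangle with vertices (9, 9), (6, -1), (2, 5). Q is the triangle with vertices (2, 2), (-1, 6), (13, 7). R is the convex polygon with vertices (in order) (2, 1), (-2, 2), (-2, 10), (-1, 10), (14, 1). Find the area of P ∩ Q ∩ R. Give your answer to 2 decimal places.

The intersection is the polygon with vertices (3.535,2.698), (2,5), (4.429,6.388), (4.957,6.426), (7.729,4.763), (7.674,4.579).
By the shoelace formula its area is 11.50.

11.50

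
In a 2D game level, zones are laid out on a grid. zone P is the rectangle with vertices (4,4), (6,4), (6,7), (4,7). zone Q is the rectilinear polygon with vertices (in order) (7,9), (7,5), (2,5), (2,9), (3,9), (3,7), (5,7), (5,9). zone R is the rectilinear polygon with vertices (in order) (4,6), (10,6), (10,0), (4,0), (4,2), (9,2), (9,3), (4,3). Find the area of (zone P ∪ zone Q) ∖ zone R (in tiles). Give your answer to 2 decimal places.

|zone P ∪ zone Q| = 18.
|(zone P ∪ zone Q) ∩ zone R| = 5.
|(zone P ∪ zone Q) ∖ zone R| = 18 − 5 = 13.00.

13.00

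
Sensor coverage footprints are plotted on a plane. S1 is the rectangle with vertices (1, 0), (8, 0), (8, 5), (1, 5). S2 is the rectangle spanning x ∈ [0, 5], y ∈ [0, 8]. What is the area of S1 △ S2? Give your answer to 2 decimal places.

35.00

|S1∩S2|: x∈[1,5], y∈[0,5] → 4·5 = 20.
|S1 △ S2| = |S1| + |S2| − 2·|S1∩S2| = 35 + 40 − 40 = 35.00.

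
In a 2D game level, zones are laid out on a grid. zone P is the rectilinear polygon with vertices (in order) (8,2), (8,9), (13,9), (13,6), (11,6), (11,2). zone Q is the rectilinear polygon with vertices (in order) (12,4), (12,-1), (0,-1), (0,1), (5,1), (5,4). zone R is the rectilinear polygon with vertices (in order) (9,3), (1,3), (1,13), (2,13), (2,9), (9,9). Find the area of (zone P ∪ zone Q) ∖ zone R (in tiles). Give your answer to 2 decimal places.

|zone P ∪ zone Q| = 66.
|(zone P ∪ zone Q) ∩ zone R| = 9.
|(zone P ∪ zone Q) ∖ zone R| = 66 − 9 = 57.00.

57.00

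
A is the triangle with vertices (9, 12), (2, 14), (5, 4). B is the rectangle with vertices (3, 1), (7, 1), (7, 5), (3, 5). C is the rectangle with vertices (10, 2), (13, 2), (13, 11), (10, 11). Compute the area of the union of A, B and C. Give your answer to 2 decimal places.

By inclusion–exclusion:
Individual areas: |A| = 32, |B| = 16, |C| = 27.
|A∩B| = 0.4.
|A∩C| = 0.
|B∩C| = 0 (no overlap).
|A∩B∩C| = 0.
|A ∪ B ∪ C| = 75 − 0.4 + 0 = 74.60.

74.60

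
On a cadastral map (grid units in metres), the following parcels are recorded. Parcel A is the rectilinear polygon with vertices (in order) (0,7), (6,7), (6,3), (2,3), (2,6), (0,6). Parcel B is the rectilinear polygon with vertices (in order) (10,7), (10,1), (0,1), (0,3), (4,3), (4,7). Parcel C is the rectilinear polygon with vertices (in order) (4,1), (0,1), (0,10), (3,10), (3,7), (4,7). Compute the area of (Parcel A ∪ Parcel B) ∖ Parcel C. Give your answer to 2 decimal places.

|Parcel A ∪ Parcel B| = 54.
|(Parcel A ∪ Parcel B) ∩ Parcel C| = 18.
|(Parcel A ∪ Parcel B) ∖ Parcel C| = 54 − 18 = 36.00.

36.00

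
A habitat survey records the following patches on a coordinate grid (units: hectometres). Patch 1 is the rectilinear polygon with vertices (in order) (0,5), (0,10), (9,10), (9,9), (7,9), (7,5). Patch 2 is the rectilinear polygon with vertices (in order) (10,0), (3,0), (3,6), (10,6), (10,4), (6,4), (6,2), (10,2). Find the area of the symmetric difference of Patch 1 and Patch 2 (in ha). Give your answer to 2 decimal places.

|Patch 1| = 37, |Patch 2| = 34, |Patch 1∩Patch 2| = 4.
|Patch 1 △ Patch 2| = |Patch 1| + |Patch 2| − 2·|Patch 1∩Patch 2| = 37 + 34 − 8 = 63.00.

63.00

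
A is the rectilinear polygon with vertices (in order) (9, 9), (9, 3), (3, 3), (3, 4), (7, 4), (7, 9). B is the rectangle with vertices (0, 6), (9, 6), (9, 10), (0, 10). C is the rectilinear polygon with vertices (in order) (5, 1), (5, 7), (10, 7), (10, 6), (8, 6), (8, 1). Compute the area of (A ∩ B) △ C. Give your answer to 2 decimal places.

22.00

|A ∩ B| = 6.
|(A ∩ B) ∩ C| = 2.
|(A ∩ B) △ C| = 6 + 20 − 4 = 22.00.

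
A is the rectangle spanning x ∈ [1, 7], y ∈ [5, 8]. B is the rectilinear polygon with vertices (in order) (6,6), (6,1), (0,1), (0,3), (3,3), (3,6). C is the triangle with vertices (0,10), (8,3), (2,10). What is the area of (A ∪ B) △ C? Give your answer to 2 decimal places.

36.93

|A ∪ B| = 36.
|(A ∪ B) ∩ C| = 3.0357.
|(A ∪ B) △ C| = 36 + 7 − 6.0714 = 36.93.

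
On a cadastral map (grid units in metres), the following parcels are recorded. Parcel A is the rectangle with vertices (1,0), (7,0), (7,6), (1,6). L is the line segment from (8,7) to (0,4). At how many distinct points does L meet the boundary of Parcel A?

2

The segment meets the boundary at (1,4.375), (5.333,6).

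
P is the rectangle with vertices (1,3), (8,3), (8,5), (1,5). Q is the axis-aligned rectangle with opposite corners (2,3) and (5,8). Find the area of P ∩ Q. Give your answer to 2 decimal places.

6.00

|P∩Q|: x∈[2,5], y∈[3,5] → 3·2 = 6.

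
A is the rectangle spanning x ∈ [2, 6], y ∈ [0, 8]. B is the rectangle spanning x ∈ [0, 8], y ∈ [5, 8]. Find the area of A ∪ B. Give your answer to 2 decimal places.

44.00

By inclusion–exclusion:
Individual areas: |A| = 32, |B| = 24.
|A∩B|: x∈[2,6], y∈[5,8] → 4·3 = 12.
|A ∪ B| = 56 − 12 = 44.00.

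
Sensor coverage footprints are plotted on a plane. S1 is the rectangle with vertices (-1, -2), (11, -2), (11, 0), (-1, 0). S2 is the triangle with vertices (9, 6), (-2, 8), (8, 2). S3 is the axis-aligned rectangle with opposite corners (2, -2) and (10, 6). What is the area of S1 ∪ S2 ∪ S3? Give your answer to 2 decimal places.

79.80

By inclusion–exclusion:
Individual areas: |S1| = 24, |S2| = 23, |S3| = 64.
|S1∩S2| = 0.
|S1∩S3|: x∈[2,10], y∈[-2,0] → 8·2 = 16.
|S2∩S3| = 15.2.
|S1∩S2∩S3| = 0.
|S1 ∪ S2 ∪ S3| = 111 − 31.2 + 0 = 79.80.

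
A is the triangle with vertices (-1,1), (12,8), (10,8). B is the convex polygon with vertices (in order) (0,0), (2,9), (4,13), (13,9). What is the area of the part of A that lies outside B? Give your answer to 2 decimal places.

0.34

|A| = 7, |A∩B| = 6.6639.
|A ∖ B| = |A| − |A∩B| = 7 − 6.6639 = 0.34.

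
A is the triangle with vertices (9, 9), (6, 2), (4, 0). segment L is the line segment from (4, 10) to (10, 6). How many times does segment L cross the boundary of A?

2

The segment meets the boundary at (8.222,7.185), (8.054,7.297).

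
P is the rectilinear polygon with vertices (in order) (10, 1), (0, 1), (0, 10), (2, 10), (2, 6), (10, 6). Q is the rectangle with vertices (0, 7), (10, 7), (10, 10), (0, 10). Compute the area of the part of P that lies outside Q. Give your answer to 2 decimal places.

|P| = 58, |P∩Q| = 6.
|P ∖ Q| = |P| − |P∩Q| = 58 − 6 = 52.00.

52.00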